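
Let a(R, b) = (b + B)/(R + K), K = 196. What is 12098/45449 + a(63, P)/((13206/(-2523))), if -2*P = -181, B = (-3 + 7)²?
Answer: 273871541/1459640084 ≈ 0.18763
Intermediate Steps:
B = 16 (B = 4² = 16)
P = 181/2 (P = -½*(-181) = 181/2 ≈ 90.500)
a(R, b) = (16 + b)/(196 + R) (a(R, b) = (b + 16)/(R + 196) = (16 + b)/(196 + R))
12098/45449 + a(63, P)/((13206/(-2523))) = 12098/45449 + ((16 + 181/2)/(196 + 63))/((13206/(-2523))) = 12098*(1/45449) + ((213/2)/259)/((13206*(-1/2523))) = 12098/45449 + ((1/259)*(213/2))/(-4402/841) = 12098/45449 + (213/518)*(-841/4402) = 12098/45449 - 2523/32116 = 273871541/1459640084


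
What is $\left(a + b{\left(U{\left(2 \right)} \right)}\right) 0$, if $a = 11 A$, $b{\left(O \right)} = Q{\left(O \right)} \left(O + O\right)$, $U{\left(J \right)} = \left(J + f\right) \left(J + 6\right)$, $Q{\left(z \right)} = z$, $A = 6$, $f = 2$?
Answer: $0$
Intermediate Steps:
$U{\left(J \right)} = \left(2 + J\right) \left(6 + J\right)$ ($U{\left(J \right)} = \left(J + 2\right) \left(J + 6\right) = \left(2 + J\right) \left(6 + J\right)$)
$b{\left(O \right)} = 2 O^{2}$ ($b{\left(O \right)} = O \left(O + O\right) = O 2 O = 2 O^{2}$)
$a = 66$ ($a = 11 \cdot 6 = 66$)
$\left(a + b{\left(U{\left(2 \right)} \right)}\right) 0 = \left(66 + 2 \left(12 + 2^{2} + 8 \cdot 2\right)^{2}\right) 0 = \left(66 + 2 \left(12 + 4 + 16\right)^{2}\right) 0 = \left(66 + 2 \cdot 32^{2}\right) 0 = \left(66 + 2 \cdot 1024\right) 0 = \left(66 + 2048\right) 0 = 2114 \cdot 0 = 0$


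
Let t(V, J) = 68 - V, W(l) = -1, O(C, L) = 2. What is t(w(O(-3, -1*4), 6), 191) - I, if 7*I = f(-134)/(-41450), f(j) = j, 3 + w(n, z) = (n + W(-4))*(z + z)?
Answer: 8559358/145075 ≈ 59.000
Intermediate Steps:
w(n, z) = -3 + 2*z*(-1 + n) (w(n, z) = -3 + (n - 1)*(z + z) = -3 + (-1 + n)*(2*z) = -3 + 2*z*(-1 + n))
I = 67/145075 (I = (-134/(-41450))/7 = (-134*(-1/41450))/7 = (⅐)*(67/20725) = 67/145075 ≈ 0.00046183)
t(w(O(-3, -1*4), 6), 191) - I = (68 - (-3 - 2*6 + 2*2*6)) - 1*67/145075 = (68 - (-3 - 12 + 24)) - 67/145075 = (68 - 1*9) - 67/145075 = (68 - 9) - 67/145075 = 59 - 67/145075 = 8559358/145075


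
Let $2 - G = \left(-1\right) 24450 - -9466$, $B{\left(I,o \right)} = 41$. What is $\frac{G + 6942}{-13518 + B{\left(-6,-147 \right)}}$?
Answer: $- \frac{21928}{13477} \approx -1.6271$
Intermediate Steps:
$G = 14986$ ($G = 2 - \left(\left(-1\right) 24450 - -9466\right) = 2 - \left(-24450 + 9466\right) = 2 - -14984 = 2 + 14984 = 14986$)
$\frac{G + 6942}{-13518 + B{\left(-6,-147 \right)}} = \frac{14986 + 6942}{-13518 + 41} = \frac{21928}{-13477} = 21928 \left(- \frac{1}{13477}\right) = - \frac{21928}{13477}$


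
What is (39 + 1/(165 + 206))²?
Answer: 209380900/137641 ≈ 1521.2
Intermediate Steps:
(39 + 1/(165 + 206))² = (39 + 1/371)² = (14470/371)² = 209380900/137641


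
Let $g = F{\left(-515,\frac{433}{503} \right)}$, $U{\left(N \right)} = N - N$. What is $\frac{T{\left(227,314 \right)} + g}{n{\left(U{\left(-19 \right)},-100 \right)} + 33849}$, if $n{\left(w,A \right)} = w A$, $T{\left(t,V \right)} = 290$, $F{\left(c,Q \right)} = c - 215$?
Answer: $- \frac{440}{33849} \approx -0.012999$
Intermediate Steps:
$F{\left(c,Q \right)} = -215 + c$
$U{\left(N \right)} = 0$
$n{\left(w,A \right)} = A w$
$g = -730$ ($g = -215 - 515 = -730$)
$\frac{T{\left(227,314 \right)} + g}{n{\left(U{\left(-19 \right)},-100 \right)} + 33849} = \frac{290 - 730}{\left(-100\right) 0 + 33849} = - \frac{440}{0 + 33849} = - \frac{440}{33849}$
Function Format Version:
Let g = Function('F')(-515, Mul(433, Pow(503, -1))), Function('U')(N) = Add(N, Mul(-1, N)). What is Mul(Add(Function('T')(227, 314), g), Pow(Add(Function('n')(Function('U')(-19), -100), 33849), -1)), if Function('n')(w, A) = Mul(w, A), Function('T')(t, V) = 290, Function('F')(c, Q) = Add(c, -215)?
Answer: Rational(-440, 33849) ≈ -0.012999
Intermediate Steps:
Function('F')(c, Q) = Add(-215, c)
Function('U')(N) = 0
Function('n')(w, A) = Mul(A, w)
g = -730 (g = Add(-215, -515) = -730)
Mul(Add(Function('T')(227, 314), g), Pow(Add(Function('n')(Function('U')(-19), -100), 33849), -1)) = Mul(Add(290, -730), Pow(Add(Mul(-100, 0), 33849), -1)) = Mul(-440, Pow(Add(0, 33849), -1)) = Mul(-440, Pow(33849, -1)) = Mul(-440, Rational(1, 33849)) = Rational(-440, 33849)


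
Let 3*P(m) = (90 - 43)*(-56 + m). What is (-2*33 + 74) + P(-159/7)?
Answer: -25729/21 ≈ -1225.2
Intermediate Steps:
P(m) = -2632/3 + 47*m/3 (P(m) = ((90 - 43)*(-56 + m))/3 = (47*(-56 + m))/3 = (-2632 + 47*m)/3 = -2632/3 + 47*m/3)
(-2*33 + 74) + P(-159/7) = (-2*33 + 74) + (-2632/3 + 47*(-159/7)/3) = (-66 + 74) + (-2632/3 + 47*(-159*1/7)/3) = 8 + (-2632/3 + (47/3)*(-159/7)) = 8 + (-2632/3 - 2491/7) = 8 - 25897/21 = -25729/21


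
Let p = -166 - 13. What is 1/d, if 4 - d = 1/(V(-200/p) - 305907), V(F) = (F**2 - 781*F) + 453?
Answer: 9814971414/39259917697 ≈ 0.25000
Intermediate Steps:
p = -179
V(F) = 453 + F**2 - 781*F
d = 39259917697/9814971414 (d = 4 - 1/((453 + (-200/(-179))**2 - (-156200)/(-179)) - 305907) = 4 - 1/((453 + (-200*(-1/179))**2 - (-156200)*(-1)/179) - 305907) = 4 - 1/((453 + (200/179)**2 - 781*200/179) - 305907) = 4 - 1/((453 + 40000/32041 - 156200/179) - 305907) = 4 - 1/(-13405227/32041 - 305907) = 4 - 1/(-9814971414/32041) = 4 - 1*(-32041/9814971414) = 4 + 32041/9814971414 = 39259917697/9814971414 ≈ 4.0000)
1/d = 1/(39259917697/9814971414) = 9814971414/39259917697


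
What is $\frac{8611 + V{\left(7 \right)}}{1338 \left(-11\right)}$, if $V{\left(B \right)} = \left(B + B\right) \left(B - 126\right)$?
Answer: $- \frac{2315}{4906} \approx -0.47187$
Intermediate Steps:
$V{\left(B \right)} = 2 B \left(-126 + B\right)$
$\frac{8611 + V{\left(7 \right)}}{1338 \left(-11\right)} = \frac{8611 + 2 \cdot 7 \left(-126 + 7\right)}{1338 \left(-11\right)} = \frac{8611 + 2 \cdot 7 \left(-119\right)}{-14718} = \left(8611 - 1666\right) \left(- \frac{1}{14718}\right) = 6945 \left(- \frac{1}{14718}\right) = - \frac{2315}{4906}$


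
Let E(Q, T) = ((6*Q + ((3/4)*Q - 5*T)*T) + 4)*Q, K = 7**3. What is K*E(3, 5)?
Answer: -377643/4 ≈ -94411.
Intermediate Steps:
K = 343
E(Q, T) = Q*(4 + 6*Q + T*(-5*T + 3*Q/4)) (E(Q, T) = ((6*Q + ((3*(1/4))*Q - 5*T)*T) + 4)*Q = ((6*Q + (3*Q/4 - 5*T)*T) + 4)*Q = ((6*Q + (-5*T + 3*Q/4)*T) + 4)*Q = ((6*Q + T*(-5*T + 3*Q/4)) + 4)*Q = (4 + 6*Q + T*(-5*T + 3*Q/4))*Q = Q*(4 + 6*Q + T*(-5*T + 3*Q/4)))
K*E(3, 5) = 343*((1/4)*3*(16 - 20*5**2 + 24*3 + 3*3*5)) = 343*((1/4)*3*(16 - 20*25 + 72 + 45)) = 343*((1/4)*3*(16 - 500 + 72 + 45)) = 343*((1/4)*3*(-367)) = 343*(-1101/4) = -377643/4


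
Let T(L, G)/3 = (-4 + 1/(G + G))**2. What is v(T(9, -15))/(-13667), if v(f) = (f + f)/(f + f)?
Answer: -1/13667 ≈ -7.3169e-5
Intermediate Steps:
T(L, G) = 3*(-4 + 1/(2*G))**2 (T(L, G) = 3*(-4 + 1/(G + G))**2 = 3*(-4 + 1/(2*G))**2)
v(f) = 1 (v(f) = (2*f)/((2*f)) = (2*f)*(1/(2*f)) = 1)
v(T(9, -15))/(-13667) = 1/(-13667) = 1*(-1/13667) = -1/13667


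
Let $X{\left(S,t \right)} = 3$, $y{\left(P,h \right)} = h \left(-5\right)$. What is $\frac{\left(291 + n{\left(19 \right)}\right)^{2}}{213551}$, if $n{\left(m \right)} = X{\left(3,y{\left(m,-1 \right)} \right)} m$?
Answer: $\frac{121104}{213551} \approx 0.5671$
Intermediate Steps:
$y{\left(P,h \right)} = - 5 h$
$n{\left(m \right)} = 3 m$
$\frac{\left(291 + n{\left(19 \right)}\right)^{2}}{213551} = \frac{\left(291 + 3 \cdot 19\right)^{2}}{213551} = \left(291 + 57\right)^{2} \cdot \frac{1}{213551} = 348^{2} \cdot \frac{1}{213551} = 121104 \cdot \frac{1}{213551} = \frac{121104}{213551}$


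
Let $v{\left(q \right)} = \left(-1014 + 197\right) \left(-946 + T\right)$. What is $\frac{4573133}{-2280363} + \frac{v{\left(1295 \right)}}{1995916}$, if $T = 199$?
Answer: $- \frac{7735886066291}{4551412997508} \approx -1.6997$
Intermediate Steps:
$v{\left(q \right)} = 610299$ ($v{\left(q \right)} = \left(-1014 + 197\right) \left(-946 + 199\right) = \left(-817\right) \left(-747\right) = 610299$)
$\frac{4573133}{-2280363} + \frac{v{\left(1295 \right)}}{1995916} = \frac{4573133}{-2280363} + \frac{610299}{1995916} = 4573133 \left(- \frac{1}{2280363}\right) + 610299 \cdot \frac{1}{1995916} = - \frac{4573133}{2280363} + \frac{610299}{1995916} = - \frac{7735886066291}{4551412997508}$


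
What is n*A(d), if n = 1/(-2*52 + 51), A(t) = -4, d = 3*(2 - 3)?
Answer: 4/53 ≈ 0.075472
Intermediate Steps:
d = -3 (d = 3*(-1) = -3)
n = -1/53 (n = 1/(-104 + 51) = 1/(-53) = -1/53 ≈ -0.018868)
n*A(d) = -1/53*(-4) = 4/53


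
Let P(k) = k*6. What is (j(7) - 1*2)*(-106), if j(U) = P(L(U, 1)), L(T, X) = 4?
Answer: -2332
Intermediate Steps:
P(k) = 6*k
j(U) = 24 (j(U) = 6*4 = 24)
(j(7) - 1*2)*(-106) = (24 - 1*2)*(-106) = (24 - 2)*(-106) = 22*(-106) = -2332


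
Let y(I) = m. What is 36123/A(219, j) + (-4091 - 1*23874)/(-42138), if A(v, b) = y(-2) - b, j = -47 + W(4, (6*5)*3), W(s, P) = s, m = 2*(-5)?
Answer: 507691273/463518 ≈ 1095.3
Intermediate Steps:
m = -10
y(I) = -10
j = -43 (j = -47 + 4 = -43)
A(v, b) = -10 - b
36123/A(219, j) + (-4091 - 1*23874)/(-42138) = 36123/(-10 - 1*(-43)) + (-4091 - 1*23874)/(-42138) = 36123/(-10 + 43) + (-4091 - 23874)*(-1/42138) = 36123/33 - 27965*(-1/42138) = 36123*(1/33) + 27965/42138 = 12041/11 + 27965/42138 = 507691273/463518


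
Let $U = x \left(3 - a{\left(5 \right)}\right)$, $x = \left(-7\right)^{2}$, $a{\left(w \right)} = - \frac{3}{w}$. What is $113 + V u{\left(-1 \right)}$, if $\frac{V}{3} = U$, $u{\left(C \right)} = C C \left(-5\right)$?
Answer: $-2533$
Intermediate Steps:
$x = 49$
$u{\left(C \right)} = - 5 C^{2}$ ($u{\left(C \right)} = C^{2} \left(-5\right) = - 5 C^{2}$)
$U = \frac{882}{5}$ ($U = 49 \left(3 - - \frac{3}{5}\right) = 49 \left(3 + \frac{3}{5}\right) = 49 \cdot \frac{18}{5} = \frac{882}{5} \approx 176.4$)
$V = \frac{2646}{5}$ ($V = 3 \cdot \frac{882}{5} = \frac{2646}{5} \approx 529.2$)
$113 + V u{\left(-1 \right)} = 113 + \frac{2646 \left(- 5 \left(-1\right)^{2}\right)}{5} = 113 + \frac{2646 \left(\left(-5\right) 1\right)}{5} = 113 + \frac{2646}{5} \left(-5\right) = 113 - 2646 = -2533$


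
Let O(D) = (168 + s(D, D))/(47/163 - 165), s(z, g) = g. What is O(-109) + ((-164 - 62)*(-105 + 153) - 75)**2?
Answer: 3203286660175/26848 ≈ 1.1931e+8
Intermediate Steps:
O(D) = -3423/3356 - 163*D/26848 (O(D) = (168 + D)/(47/163 - 165) = (168 + D)/(-26848/163) = (168 + D)*(-163/26848) = -3423/3356 - 163*D/26848)
O(-109) + ((-164 - 62)*(-105 + 153) - 75)**2 = (-3423/3356 - 163/26848*(-109)) + ((-164 - 62)*(-105 + 153) - 75)**2 = (-3423/3356 + 17767/26848) + (-226*48 - 75)**2 = -9617/26848 + (-10848 - 75)**2 = -9617/26848 + (-10923)**2 = -9617/26848 + 119311929 = 3203286660175/26848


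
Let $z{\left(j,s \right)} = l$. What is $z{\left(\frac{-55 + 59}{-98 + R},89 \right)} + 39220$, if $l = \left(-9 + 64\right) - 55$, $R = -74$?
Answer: $39220$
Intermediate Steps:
$l = 0$ ($l = 55 - 55 = 0$)
$z{\left(j,s \right)} = 0$
$z{\left(\frac{-55 + 59}{-98 + R},89 \right)} + 39220 = 0 + 39220 = 39220$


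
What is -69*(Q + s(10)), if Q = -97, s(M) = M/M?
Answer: 6624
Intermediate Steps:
s(M) = 1
-69*(Q + s(10)) = -69*(-97 + 1) = -69*(-96) = 6624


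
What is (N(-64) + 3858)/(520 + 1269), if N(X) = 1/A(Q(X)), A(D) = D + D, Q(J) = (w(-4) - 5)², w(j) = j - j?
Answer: 192901/89450 ≈ 2.1565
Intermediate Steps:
w(j) = 0
Q(J) = 25 (Q(J) = (0 - 5)² = (-5)² = 25)
A(D) = 2*D
N(X) = 1/50 (N(X) = 1/(2*25) = 1/50)
(N(-64) + 3858)/(520 + 1269) = (1/50 + 3858)/(520 + 1269) = (192901/50)/1789 = (192901/50)*(1/1789) = 192901/89450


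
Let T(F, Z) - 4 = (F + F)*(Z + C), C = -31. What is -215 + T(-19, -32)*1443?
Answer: 3460099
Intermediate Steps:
T(F, Z) = 4 + 2*F*(-31 + Z) (T(F, Z) = 4 + (F + F)*(Z - 31) = 4 + (2*F)*(-31 + Z) = 4 + 2*F*(-31 + Z))
-215 + T(-19, -32)*1443 = -215 + (4 - 62*(-19) + 2*(-19)*(-32))*1443 = -215 + (4 + 1178 + 1216)*1443 = -215 + 2398*1443 = -215 + 3460314 = 3460099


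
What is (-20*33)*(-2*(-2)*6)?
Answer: -15840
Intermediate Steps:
(-20*33)*(-2*(-2)*6) = -2640*6 = -660*24 = -15840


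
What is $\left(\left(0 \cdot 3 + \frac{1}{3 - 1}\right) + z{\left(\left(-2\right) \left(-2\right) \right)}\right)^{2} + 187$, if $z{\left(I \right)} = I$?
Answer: $\frac{829}{4} \approx 207.25$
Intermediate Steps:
$\left(\left(0 \cdot 3 + \frac{1}{3 - 1}\right) + z{\left(\left(-2\right) \left(-2\right) \right)}\right)^{2} + 187 = \left(\left(0 \cdot 3 + \frac{1}{3 - 1}\right) - -4\right)^{2} + 187 = \left(\left(0 + \frac{1}{2}\right) + 4\right)^{2} + 187 = \left(\frac{1}{2} + 4\right)^{2} + 187 = \left(\frac{9}{2}\right)^{2} + 187 = \frac{81}{4} + 187 = \frac{829}{4}$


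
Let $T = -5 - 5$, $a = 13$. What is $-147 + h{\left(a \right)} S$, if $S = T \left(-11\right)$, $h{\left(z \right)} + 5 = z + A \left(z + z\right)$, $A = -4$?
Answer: $-10707$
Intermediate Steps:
$T = -10$
$h{\left(z \right)} = -5 - 7 z$ ($h{\left(z \right)} = -5 + \left(z - 4 \left(z + z\right)\right) = -5 + \left(z - 4 \cdot 2 z\right) = -5 + \left(z - 8 z\right) = -5 - 7 z$)
$S = 110$ ($S = \left(-10\right) \left(-11\right) = 110$)
$-147 + h{\left(a \right)} S = -147 + \left(-5 - 91\right) 110 = -147 - 10560 = -10707$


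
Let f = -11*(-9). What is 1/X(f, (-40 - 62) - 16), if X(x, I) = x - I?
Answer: 1/217 ≈ 0.0046083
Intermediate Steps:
f = 99
1/X(f, (-40 - 62) - 16) = 1/(99 - ((-40 - 62) - 16)) = 1/(99 - (-102 - 16)) = 1/(99 - 1*(-118)) = 1/(99 + 118) = 1/217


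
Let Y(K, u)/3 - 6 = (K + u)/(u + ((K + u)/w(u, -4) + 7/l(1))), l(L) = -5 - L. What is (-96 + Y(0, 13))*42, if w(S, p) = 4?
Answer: -573300/181 ≈ -3167.4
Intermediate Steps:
Y(K, u) = 18 + 3*(K + u)/(-7/6 + K/4 + 5*u/4) (Y(K, u) = 18 + 3*((K + u)/(u + ((K + u)/4 + 7/(-5 - 1*1)))) = 18 + 3*((K + u)/(u + ((K + u)*(¼) + 7/(-5 - 1)))) = 18 + 3*((K + u)/(u + ((K/4 + u/4) + 7/(-6)))) = 18 + 3*((K + u)/(u + ((K/4 + u/4) + 7*(-⅙)))) = 18 + 3*((K + u)/(u + ((K/4 + u/4) - 7/6))) = 18 + 3*((K + u)/(u + (-7/6 + K/4 + u/4))) = 18 + 3*((K + u)/(-7/6 + K/4 + 5*u/4)) = 18 + 3*(K + u)/(-7/6 + K/4 + 5*u/4))
(-96 + Y(0, 13))*42 = (-96 + 18*(-14 + 5*0 + 17*13)/(-14 + 3*0 + 15*13))*42 = (-96 + 18*(-14 + 0 + 221)/(-14 + 0 + 195))*42 = (-96 + 18*207/181)*42 = (-96 + 18*(1/181)*207)*42 = (-96 + 3726/181)*42 = -13650/181*42 = -573300/181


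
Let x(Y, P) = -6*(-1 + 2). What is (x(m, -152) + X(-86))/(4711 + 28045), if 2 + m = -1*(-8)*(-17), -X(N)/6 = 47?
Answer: -72/8189 ≈ -0.0087923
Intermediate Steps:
X(N) = -282 (X(N) = -6*47 = -282)
m = -138 (m = -2 - 1*(-8)*(-17) = -2 + 8*(-17) = -2 - 136 = -138)
x(Y, P) = -6 (x(Y, P) = -6*1 = -6)
(x(m, -152) + X(-86))/(4711 + 28045) = (-6 - 282)/(4711 + 28045) = -288/32756 = -288*1/32756 = -72/8189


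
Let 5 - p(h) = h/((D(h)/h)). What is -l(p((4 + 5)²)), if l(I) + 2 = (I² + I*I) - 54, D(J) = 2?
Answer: -42915489/2 ≈ -2.1458e+7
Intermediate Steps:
p(h) = 5 - h²/2 (p(h) = 5 - h/(2/h) = 5 - h*h/2 = 5 - h²/2)
l(I) = -56 + 2*I² (l(I) = -2 + ((I² + I*I) - 54) = -2 + ((I² + I²) - 54) = -2 + (2*I² - 54) = -2 + (-54 + 2*I²) = -56 + 2*I²)
-l(p((4 + 5)²)) = -(-56 + 2*(5 - (4 + 5)⁴/2)²) = -(-56 + 2*(5 - (9²)²/2)²) = -(-56 + 2*(5 - ½*81²)²) = -(-56 + 2*(5 - ½*6561)²) = -(-56 + 2*(5 - 6561/2)²) = -(-56 + 2*(-6551/2)²) = -(-56 + 2*(42915601/4)) = -(-56 + 42915601/2) = -1*42915489/2 = -42915489/2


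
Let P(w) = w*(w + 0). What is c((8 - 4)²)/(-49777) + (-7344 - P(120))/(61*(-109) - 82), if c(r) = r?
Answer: 1082243392/335048987 ≈ 3.2301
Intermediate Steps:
P(w) = w² (P(w) = w*w = w²)
c((8 - 4)²)/(-49777) + (-7344 - P(120))/(61*(-109) - 82) = (8 - 4)²/(-49777) + (-7344 - 1*120²)/(61*(-109) - 82) = 4²*(-1/49777) + (-7344 - 1*14400)/(-6649 - 82) = 16*(-1/49777) + (-7344 - 14400)/(-6731) = -16/49777 - 21744*(-1/6731) = -16/49777 + 21744/6731 = 1082243392/335048987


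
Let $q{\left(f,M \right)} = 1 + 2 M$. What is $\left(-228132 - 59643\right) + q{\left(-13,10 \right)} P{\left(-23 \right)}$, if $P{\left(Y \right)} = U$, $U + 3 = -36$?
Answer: $-288594$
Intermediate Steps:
$U = -39$ ($U = -3 - 36 = -39$)
$P{\left(Y \right)} = -39$
$\left(-228132 - 59643\right) + q{\left(-13,10 \right)} P{\left(-23 \right)} = \left(-228132 - 59643\right) + \left(1 + 2 \cdot 10\right) \left(-39\right) = -287775 + \left(1 + 20\right) \left(-39\right) = -287775 + 21 \left(-39\right) = -287775 - 819 = -288594$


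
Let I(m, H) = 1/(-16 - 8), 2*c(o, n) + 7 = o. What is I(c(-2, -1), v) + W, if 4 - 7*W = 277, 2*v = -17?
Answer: -937/24 ≈ -39.042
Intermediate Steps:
v = -17/2 (v = (½)*(-17) = -17/2 ≈ -8.5000)
c(o, n) = -7/2 + o/2
I(m, H) = -1/24 (I(m, H) = 1/(-24) = -1/24)
W = -39 (W = 4/7 - ⅐*277 = 4/7 - 277/7 = -39)
I(c(-2, -1), v) + W = -1/24 - 39 = -937/24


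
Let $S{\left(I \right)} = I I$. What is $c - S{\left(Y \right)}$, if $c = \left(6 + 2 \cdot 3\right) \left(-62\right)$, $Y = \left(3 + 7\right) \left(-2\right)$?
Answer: $-1144$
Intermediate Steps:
$Y = -20$ ($Y = 10 \left(-2\right) = -20$)
$S{\left(I \right)} = I^{2}$
$c = -744$ ($c = \left(6 + 6\right) \left(-62\right) = 12 \left(-62\right) = -744$)
$c - S{\left(Y \right)} = -744 - \left(-20\right)^{2} = -744 - 400 = -1144$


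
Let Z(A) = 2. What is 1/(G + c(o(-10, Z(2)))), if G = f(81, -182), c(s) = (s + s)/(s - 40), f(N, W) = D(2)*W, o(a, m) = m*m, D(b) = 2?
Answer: -9/3278 ≈ -0.0027456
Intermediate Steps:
o(a, m) = m²
f(N, W) = 2*W
c(s) = 2*s/(-40 + s) (c(s) = (2*s)/(-40 + s) = 2*s/(-40 + s))
G = -364 (G = 2*(-182) = -364)
1/(G + c(o(-10, Z(2)))) = 1/(-364 + 2*2²/(-40 + 2²)) = 1/(-364 + 2*4/(-40 + 4)) = 1/(-364 + 2*4/(-36)) = 1/(-364 + 2*4*(-1/36)) = 1/(-364 - 2/9) = 1/(-3278/9) = -9/3278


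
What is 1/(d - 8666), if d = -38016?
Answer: -1/46682 ≈ -2.1422e-5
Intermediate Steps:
1/(d - 8666) = 1/(-38016 - 8666) = 1/(-46682) = -1/46682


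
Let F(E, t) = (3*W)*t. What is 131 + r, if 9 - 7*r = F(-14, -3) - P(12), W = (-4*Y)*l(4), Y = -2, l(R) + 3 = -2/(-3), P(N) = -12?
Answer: 746/7 ≈ 106.57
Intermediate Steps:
l(R) = -7/3 (l(R) = -3 - 2/(-3) = -3 - 2*(-1/3) = -3 + 2/3 = -7/3)
W = -56/3 (W = -4*(-2)*(-7/3) = 8*(-7/3) = -56/3 ≈ -18.667)
F(E, t) = -56*t (F(E, t) = (3*(-56/3))*t = -56*t)
r = -171/7 (r = 9/7 - (-56*(-3) - 1*(-12))/7 = 9/7 - (168 + 12)/7 = 9/7 - 1/7*180 = 9/7 - 180/7 = -171/7 ≈ -24.429)
131 + r = 131 - 171/7 = 746/7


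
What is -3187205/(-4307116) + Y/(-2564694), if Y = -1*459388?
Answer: 461492861149/502110661932 ≈ 0.91911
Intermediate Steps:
Y = -459388
-3187205/(-4307116) + Y/(-2564694) = -3187205/(-4307116) - 459388/(-2564694) = -3187205*(-1/4307116) - 459388*(-1/2564694) = 3187205/4307116 + 229694/1282347 = 461492861149/502110661932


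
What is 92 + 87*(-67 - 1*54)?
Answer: -10435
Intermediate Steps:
92 + 87*(-67 - 1*54) = 92 + 87*(-67 - 54) = 92 + 87*(-121) = 92 - 10527 = -10435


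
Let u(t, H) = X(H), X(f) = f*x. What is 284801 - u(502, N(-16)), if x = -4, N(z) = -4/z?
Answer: 284802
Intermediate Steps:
X(f) = -4*f (X(f) = f*(-4) = -4*f)
u(t, H) = -4*H
284801 - u(502, N(-16)) = 284801 - (-4)*(-4/(-16)) = 284801 - (-4)*(-4*(-1/16)) = 284801 - (-4)/4 = 284801 - 1*(-1) = 284801 + 1 = 284802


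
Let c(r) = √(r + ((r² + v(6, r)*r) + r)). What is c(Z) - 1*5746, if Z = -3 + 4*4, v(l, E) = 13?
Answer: -5746 + 2*√91 ≈ -5726.9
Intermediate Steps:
Z = 13 (Z = -3 + 16 = 13)
c(r) = √(r² + 15*r) (c(r) = √(r + ((r² + 13*r) + r)) = √(r + (r² + 14*r)) = √(r² + 15*r))
c(Z) - 1*5746 = √(13*(15 + 13)) - 1*5746 = √(13*28) - 5746 = √364 - 5746 = 2*√91 - 5746 = -5746 + 2*√91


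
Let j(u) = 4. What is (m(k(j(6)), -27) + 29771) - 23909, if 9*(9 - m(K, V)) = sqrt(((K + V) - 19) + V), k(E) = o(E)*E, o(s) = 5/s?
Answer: 5871 - 2*I*sqrt(17)/9 ≈ 5871.0 - 0.91625*I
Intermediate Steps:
k(E) = 5 (k(E) = (5/E)*E = 5)
m(K, V) = 9 - sqrt(-19 + K + 2*V)/9 (m(K, V) = 9 - sqrt(((K + V) - 19) + V)/9 = 9 - sqrt((-19 + K + V) + V)/9 = 9 - sqrt(-19 + K + 2*V)/9)
(m(k(j(6)), -27) + 29771) - 23909 = ((9 - sqrt(-19 + 5 + 2*(-27))/9) + 29771) - 23909 = ((9 - sqrt(-19 + 5 - 54)/9) + 29771) - 23909 = ((9 - 2*I*sqrt(17)/9) + 29771) - 23909 = (29780 - 2*I*sqrt(17)/9) - 23909 = 5871 - 2*I*sqrt(17)/9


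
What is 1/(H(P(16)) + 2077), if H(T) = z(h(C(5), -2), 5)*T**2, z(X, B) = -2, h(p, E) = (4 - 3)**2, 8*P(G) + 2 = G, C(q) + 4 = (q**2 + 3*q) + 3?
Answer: 8/16567 ≈ 0.00048289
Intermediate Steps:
C(q) = -1 + q**2 + 3*q (C(q) = -4 + ((q**2 + 3*q) + 3) = -4 + (3 + q**2 + 3*q) = -1 + q**2 + 3*q)
P(G) = -1/4 + G/8
h(p, E) = 1 (h(p, E) = 1**2 = 1)
H(T) = -2*T**2
1/(H(P(16)) + 2077) = 1/(-2*(-1/4 + (1/8)*16)**2 + 2077) = 1/(-2*(-1/4 + 2)**2 + 2077) = 1/(-2*(7/4)**2 + 2077) = 1/(-2*49/16 + 2077) = 1/(-49/8 + 2077) = 1/(16567/8) = 8/16567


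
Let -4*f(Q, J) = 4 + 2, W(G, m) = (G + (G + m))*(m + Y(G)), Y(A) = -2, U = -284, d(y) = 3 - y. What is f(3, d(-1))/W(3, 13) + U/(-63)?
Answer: 118523/26334 ≈ 4.5008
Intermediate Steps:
W(G, m) = (-2 + m)*(m + 2*G) (W(G, m) = (G + (G + m))*(m - 2) = (m + 2*G)*(-2 + m) = (-2 + m)*(m + 2*G))
f(Q, J) = -3/2 (f(Q, J) = -(4 + 2)/4 = -¼*6 = -3/2)
f(3, d(-1))/W(3, 13) + U/(-63) = -3/(2*(13² - 4*3 - 2*13 + 2*3*13)) - 284/(-63) = -3/(2*(169 - 12 - 26 + 78)) - 284*(-1/63) = -3/2/209 + 284/63 = -3/2*1/209 + 284/63 = -3/418 + 284/63 = 118523/26334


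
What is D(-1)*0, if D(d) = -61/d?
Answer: 0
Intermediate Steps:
D(-1)*0 = -61/(-1)*0 = -61*(-1)*0 = 61*0 = 0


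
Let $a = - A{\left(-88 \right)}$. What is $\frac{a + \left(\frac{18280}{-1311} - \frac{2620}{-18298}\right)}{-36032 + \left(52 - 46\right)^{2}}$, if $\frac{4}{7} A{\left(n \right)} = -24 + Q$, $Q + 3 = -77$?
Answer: $- \frac{504360847}{107937056661} \approx -0.0046727$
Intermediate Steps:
$Q = -80$ ($Q = -3 - 77 = -80$)
$A{\left(n \right)} = -182$ ($A{\left(n \right)} = \frac{7 \left(-24 - 80\right)}{4} = \frac{7}{4} \left(-104\right) = -182$)
$a = 182$ ($a = \left(-1\right) \left(-182\right) = 182$)
$\frac{a + \left(\frac{18280}{-1311} - \frac{2620}{-18298}\right)}{-36032 + \left(52 - 46\right)^{2}} = \frac{182 + \left(\frac{18280}{-1311} - \frac{2620}{-18298}\right)}{-36032 + \left(52 - 46\right)^{2}} = \frac{182 + \left(18280 \left(- \frac{1}{1311}\right) - - \frac{1310}{9149}\right)}{-36032 + 6^{2}} = \frac{182 + \left(- \frac{18280}{1311} + \frac{1310}{9149}\right)}{-36032 + 36} = \frac{182 - \frac{165526310}{11994339}}{-35996} = \frac{2017443388}{11994339} \left(- \frac{1}{35996}\right) = - \frac{504360847}{107937056661}$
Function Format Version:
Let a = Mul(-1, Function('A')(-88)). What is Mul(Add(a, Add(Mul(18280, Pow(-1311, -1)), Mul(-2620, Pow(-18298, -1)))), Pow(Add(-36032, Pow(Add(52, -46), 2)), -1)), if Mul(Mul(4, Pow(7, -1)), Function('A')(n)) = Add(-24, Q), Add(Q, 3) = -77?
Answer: Rational(-504360847, 107937056661) ≈ -0.0046727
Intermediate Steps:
Q = -80 (Q = Add(-3, -77) = -80)
Function('A')(n) = -182 (Function('A')(n) = Mul(Rational(7, 4), Add(-24, -80)) = Mul(Rational(7, 4), -104) = -182)
a = 182 (a = Mul(-1, -182) = 182)
Mul(Add(a, Add(Mul(18280, Pow(-1311, -1)), Mul(-2620, Pow(-18298, -1)))), Pow(Add(-36032, Pow(Add(52, -46), 2)), -1)) = Mul(Add(182, Add(Mul(18280, Pow(-1311, -1)), Mul(-2620, Pow(-18298, -1)))), Pow(Add(-36032, Pow(Add(52, -46), 2)), -1)) = Mul(Add(182, Add(Mul(18280, Rational(-1, 1311)), Mul(-2620, Rational(-1, 18298)))), Pow(Add(-36032, Pow(6, 2)), -1)) = Mul(Add(182, Add(Rational(-18280, 1311), Rational(1310, 9149))), Pow(Add(-36032, 36), -1)) = Mul(Add(182, Rational(-165526310, 11994339)), Pow(-35996, -1)) = Mul(Rational(2017443388, 11994339), Rational(-1, 35996)) = Rational(-504360847, 107937056661)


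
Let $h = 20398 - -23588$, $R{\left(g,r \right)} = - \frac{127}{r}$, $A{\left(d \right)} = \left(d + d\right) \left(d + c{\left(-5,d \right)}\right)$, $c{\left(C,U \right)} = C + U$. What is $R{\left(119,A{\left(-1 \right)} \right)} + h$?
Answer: $\frac{615677}{14} \approx 43977.0$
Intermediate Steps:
$A{\left(d \right)} = 2 d \left(-5 + 2 d\right)$ ($A{\left(d \right)} = \left(d + d\right) \left(d + \left(-5 + d\right)\right) = 2 d \left(-5 + 2 d\right)$)
$h = 43986$ ($h = 20398 + 23588 = 43986$)
$R{\left(119,A{\left(-1 \right)} \right)} + h = - \frac{127}{2 \left(-1\right) \left(-5 + 2 \left(-1\right)\right)} + 43986 = - \frac{127}{2 \left(-1\right) \left(-5 - 2\right)} + 43986 = - \frac{127}{2 \left(-1\right) \left(-7\right)} + 43986 = - \frac{127}{14} + 43986 = \frac{615677}{14}$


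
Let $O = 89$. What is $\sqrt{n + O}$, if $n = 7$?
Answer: $4 \sqrt{6} \approx 9.798$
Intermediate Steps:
$\sqrt{n + O} = \sqrt{7 + 89} = \sqrt{96} = 4 \sqrt{6}$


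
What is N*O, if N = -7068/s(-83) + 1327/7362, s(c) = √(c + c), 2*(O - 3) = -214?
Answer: -69004/3681 - 367536*I*√166/83 ≈ -18.746 - 57053.0*I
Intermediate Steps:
O = -104 (O = 3 + (½)*(-214) = 3 - 107 = -104)
s(c) = √2*√c (s(c) = √(2*c) = √2*√c)
N = 1327/7362 + 3534*I*√166/83 (N = -7068*(-I*√166/166) + 1327/7362 = -(-3534)*I*√166/83 + 1327/7362 = 3534*I*√166/83 + 1327/7362 = 1327/7362 + 3534*I*√166/83 ≈ 0.18025 + 548.58*I)
N*O = (1327/7362 + 3534*I*√166/83)*(-104) = -69004/3681 - 367536*I*√166/83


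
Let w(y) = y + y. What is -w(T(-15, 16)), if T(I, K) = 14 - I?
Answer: -58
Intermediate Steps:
w(y) = 2*y
-w(T(-15, 16)) = -2*(14 - 1*(-15)) = -2*(14 + 15) = -2*29 = -1*58 = -58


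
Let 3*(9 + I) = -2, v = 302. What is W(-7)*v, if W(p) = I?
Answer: -8758/3 ≈ -2919.3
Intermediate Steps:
I = -29/3 (I = -9 + (1/3)*(-2) = -9 - 2/3 = -29/3 ≈ -9.6667)
W(p) = -29/3
W(-7)*v = -29/3*302 = -8758/3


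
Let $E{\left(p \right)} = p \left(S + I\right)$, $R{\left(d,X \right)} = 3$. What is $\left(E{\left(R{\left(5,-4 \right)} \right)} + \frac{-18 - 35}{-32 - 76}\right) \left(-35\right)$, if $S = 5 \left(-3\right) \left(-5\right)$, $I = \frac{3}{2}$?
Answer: $- \frac{869365}{108} \approx -8049.7$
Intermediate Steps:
$I = \frac{3}{2}$ ($I = 3 \cdot \frac{1}{2} = \frac{3}{2} \approx 1.5$)
$S = 75$ ($S = \left(-15\right) \left(-5\right) = 75$)
$E{\left(p \right)} = \frac{153 p}{2}$ ($E{\left(p \right)} = p \left(75 + \frac{3}{2}\right) = p \frac{153}{2} = \frac{153 p}{2}$)
$\left(E{\left(R{\left(5,-4 \right)} \right)} + \frac{-18 - 35}{-32 - 76}\right) \left(-35\right) = \left(\frac{153}{2} \cdot 3 + \frac{-18 - 35}{-32 - 76}\right) \left(-35\right) = \left(\frac{459}{2} - \frac{53}{-108}\right) \left(-35\right) = \left(\frac{459}{2} - - \frac{53}{108}\right) \left(-35\right) = \left(\frac{459}{2} + \frac{53}{108}\right) \left(-35\right) = \frac{24839}{108} \left(-35\right) = - \frac{869365}{108}$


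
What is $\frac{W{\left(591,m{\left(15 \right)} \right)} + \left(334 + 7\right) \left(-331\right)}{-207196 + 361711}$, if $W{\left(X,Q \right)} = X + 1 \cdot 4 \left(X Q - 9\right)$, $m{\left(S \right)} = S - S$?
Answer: $- \frac{112316}{154515} \approx -0.72689$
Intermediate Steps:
$m{\left(S \right)} = 0$
$W{\left(X,Q \right)} = -36 + X + 4 Q X$ ($W{\left(X,Q \right)} = X + 4 \left(Q X - 9\right) = X + 4 \left(-9 + Q X\right) = X + \left(-36 + 4 Q X\right) = -36 + X + 4 Q X$)
$\frac{W{\left(591,m{\left(15 \right)} \right)} + \left(334 + 7\right) \left(-331\right)}{-207196 + 361711} = \frac{\left(-36 + 591 + 4 \cdot 0 \cdot 591\right) + \left(334 + 7\right) \left(-331\right)}{-207196 + 361711} = \frac{\left(-36 + 591 + 0\right) + 341 \left(-331\right)}{154515} = \left(555 - 112871\right) \frac{1}{154515} = \left(-112316\right) \frac{1}{154515} = - \frac{112316}{154515}$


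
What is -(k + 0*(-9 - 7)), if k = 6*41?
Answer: -246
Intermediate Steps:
k = 246
-(k + 0*(-9 - 7)) = -(246 + 0*(-9 - 7)) = -(246 + 0*(-16)) = -(246 + 0) = -1*246 = -246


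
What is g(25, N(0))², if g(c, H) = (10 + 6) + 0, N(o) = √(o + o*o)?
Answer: 256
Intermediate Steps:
N(o) = √(o + o²)
g(c, H) = 16 (g(c, H) = 16 + 0 = 16)
g(25, N(0))² = 16² = 256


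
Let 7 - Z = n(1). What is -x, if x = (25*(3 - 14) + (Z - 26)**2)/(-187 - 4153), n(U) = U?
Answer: 25/868 ≈ 0.028802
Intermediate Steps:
Z = 6 (Z = 7 - 1*1 = 7 - 1 = 6)
x = -25/868 (x = (25*(3 - 14) + (6 - 26)**2)/(-187 - 4153) = (25*(-11) + (-20)**2)/(-4340) = (-275 + 400)*(-1/4340) = 125*(-1/4340) = -25/868 ≈ -0.028802)
-x = -1*(-25/868) = 25/868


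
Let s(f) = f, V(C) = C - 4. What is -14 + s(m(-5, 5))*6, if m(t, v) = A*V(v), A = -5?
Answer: -44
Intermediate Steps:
V(C) = -4 + C
m(t, v) = 20 - 5*v (m(t, v) = -5*(-4 + v) = 20 - 5*v)
-14 + s(m(-5, 5))*6 = -14 + (20 - 5*5)*6 = -14 + (20 - 25)*6 = -14 - 5*6 = -14 - 30 = -44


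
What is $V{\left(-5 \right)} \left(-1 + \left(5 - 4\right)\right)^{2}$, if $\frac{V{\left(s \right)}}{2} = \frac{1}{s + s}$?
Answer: $0$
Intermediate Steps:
$V{\left(s \right)} = \frac{1}{s}$ ($V{\left(s \right)} = \frac{2}{s + s} = \frac{2}{2 s} = 2 \frac{1}{2 s} = \frac{1}{s}$)
$V{\left(-5 \right)} \left(-1 + \left(5 - 4\right)\right)^{2} = \frac{\left(-1 + \left(5 - 4\right)\right)^{2}}{-5} = - \frac{\left(-1 + \left(5 - 4\right)\right)^{2}}{5} = - \frac{\left(-1 + 1\right)^{2}}{5} = - \frac{0^{2}}{5} = \left(- \frac{1}{5}\right) 0 = 0$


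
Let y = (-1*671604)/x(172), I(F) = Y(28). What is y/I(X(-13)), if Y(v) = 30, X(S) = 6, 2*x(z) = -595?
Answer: 223868/2975 ≈ 75.250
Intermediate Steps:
x(z) = -595/2 (x(z) = (1/2)*(-595) = -595/2)
I(F) = 30
y = 1343208/595 (y = (-1*671604)/(-595/2) = -671604*(-2/595) = 1343208/595 ≈ 2257.5)
y/I(X(-13)) = (1343208/595)/30 = (1343208/595)*(1/30) = 223868/2975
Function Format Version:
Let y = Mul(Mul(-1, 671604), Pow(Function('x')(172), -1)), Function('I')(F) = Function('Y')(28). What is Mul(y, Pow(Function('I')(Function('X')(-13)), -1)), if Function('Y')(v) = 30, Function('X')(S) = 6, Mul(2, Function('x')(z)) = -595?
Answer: Rational(223868, 2975) ≈ 75.250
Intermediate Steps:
Function('x')(z) = Rational(-595, 2) (Function('x')(z) = Mul(Rational(1, 2), -595) = Rational(-595, 2))
Function('I')(F) = 30
y = Rational(1343208, 595) (y = Mul(Mul(-1, 671604), Pow(Rational(-595, 2), -1)) = Mul(-671604, Rational(-2, 595)) = Rational(1343208, 595) ≈ 2257.5)
Mul(y, Pow(Function('I')(Function('X')(-13)), -1)) = Mul(Rational(1343208, 595), Pow(30, -1)) = Mul(Rational(1343208, 595), Rational(1, 30)) = Rational(223868, 2975)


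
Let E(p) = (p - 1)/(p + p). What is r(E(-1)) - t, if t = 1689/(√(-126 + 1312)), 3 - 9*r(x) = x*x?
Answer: 2/9 - 1689*√1186/1186 ≈ -48.822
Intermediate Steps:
E(p) = (-1 + p)/(2*p) (E(p) = (-1 + p)/((2*p)) = (-1 + p)*(1/(2*p)) = (-1 + p)/(2*p))
r(x) = ⅓ - x²/9 (r(x) = ⅓ - x*x/9 = ⅓ - x²/9)
t = 1689*√1186/1186 (t = 1689/(√1186) = 1689*(√1186/1186) = 1689*√1186/1186 ≈ 49.044)
r(E(-1)) - t = (⅓ - (-1 - 1)²/4/9) - 1689*√1186/1186 = (⅓ - 1²/9) - 1689*√1186/1186 = (⅓ - ⅑*1²) - 1689*√1186/1186 = (⅓ - ⅑*1) - 1689*√1186/1186 = (⅓ - ⅑) - 1689*√1186/1186 = 2/9 - 1689*√1186/1186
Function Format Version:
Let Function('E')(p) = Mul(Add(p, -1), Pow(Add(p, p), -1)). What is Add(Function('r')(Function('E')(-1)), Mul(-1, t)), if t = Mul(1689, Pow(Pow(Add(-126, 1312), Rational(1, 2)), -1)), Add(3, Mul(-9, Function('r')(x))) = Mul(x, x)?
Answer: Add(Rational(2, 9), Mul(Rational(-1689, 1186), Pow(1186, Rational(1, 2)))) ≈ -48.822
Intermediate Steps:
Function('E')(p) = Mul(Rational(1, 2), Pow(p, -1), Add(-1, p)) (Function('E')(p) = Mul(Add(-1, p), Pow(Mul(2, p), -1)) = Mul(Add(-1, p), Mul(Rational(1, 2), Pow(p, -1))) = Mul(Rational(1, 2), Pow(p, -1), Add(-1, p)))
Function('r')(x) = Add(Rational(1, 3), Mul(Rational(-1, 9), Pow(x, 2))) (Function('r')(x) = Add(Rational(1, 3), Mul(Rational(-1, 9), Mul(x, x))) = Add(Rational(1, 3), Mul(Rational(-1, 9), Pow(x, 2))))
t = Mul(Rational(1689, 1186), Pow(1186, Rational(1, 2))) (t = Mul(1689, Pow(Pow(1186, Rational(1, 2)), -1)) = Mul(1689, Mul(Rational(1, 1186), Pow(1186, Rational(1, 2)))) = Mul(Rational(1689, 1186), Pow(1186, Rational(1, 2))) ≈ 49.044)
Add(Function('r')(Function('E')(-1)), Mul(-1, t)) = Add(Add(Rational(1, 3), Mul(Rational(-1, 9), Pow(Mul(Rational(1, 2), Pow(-1, -1), Add(-1, -1)), 2))), Mul(-1, Mul(Rational(1689, 1186), Pow(1186, Rational(1, 2))))) = Add(Add(Rational(1, 3), Mul(Rational(-1, 9), Pow(Mul(Rational(1, 2), -1, -2), 2))), Mul(Rational(-1689, 1186), Pow(1186, Rational(1, 2)))) = Add(Add(Rational(1, 3), Mul(Rational(-1, 9), Pow(1, 2))), Mul(Rational(-1689, 1186), Pow(1186, Rational(1, 2)))) = Add(Add(Rational(1, 3), Mul(Rational(-1, 9), 1)), Mul(Rational(-1689, 1186), Pow(1186, Rational(1, 2)))) = Add(Add(Rational(1, 3), Rational(-1, 9)), Mul(Rational(-1689, 1186), Pow(1186, Rational(1, 2)))) = Add(Rational(2, 9), Mul(Rational(-1689, 1186), Pow(1186, Rational(1, 2))))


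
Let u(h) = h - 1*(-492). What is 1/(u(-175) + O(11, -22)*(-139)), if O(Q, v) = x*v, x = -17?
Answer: -1/51669 ≈ -1.9354e-5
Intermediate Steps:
O(Q, v) = -17*v
u(h) = 492 + h (u(h) = h + 492 = 492 + h)
1/(u(-175) + O(11, -22)*(-139)) = 1/((492 - 175) - 17*(-22)*(-139)) = 1/(317 + 374*(-139)) = 1/(317 - 51986) = 1/(-51669) = -1/51669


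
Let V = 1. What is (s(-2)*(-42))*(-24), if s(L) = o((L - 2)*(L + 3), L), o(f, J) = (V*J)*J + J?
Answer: 2016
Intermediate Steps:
o(f, J) = J + J² (o(f, J) = (1*J)*J + J = J*J + J = J² + J = J + J²)
s(L) = L*(1 + L)
(s(-2)*(-42))*(-24) = (-2*(1 - 2)*(-42))*(-24) = (-2*(-1)*(-42))*(-24) = (2*(-42))*(-24) = -84*(-24) = 2016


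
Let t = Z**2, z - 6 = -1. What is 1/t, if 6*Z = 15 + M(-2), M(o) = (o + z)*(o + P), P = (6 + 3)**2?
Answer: 1/1764 ≈ 0.00056689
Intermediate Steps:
z = 5 (z = 6 - 1 = 5)
P = 81 (P = 9**2 = 81)
M(o) = (5 + o)*(81 + o) (M(o) = (o + 5)*(o + 81) = (5 + o)*(81 + o))
Z = 42 (Z = (15 + (405 + (-2)**2 + 86*(-2)))/6 = (15 + (405 + 4 - 172))/6 = (15 + 237)/6 = (1/6)*252 = 42)
t = 1764 (t = 42**2 = 1764)
1/t = 1/1764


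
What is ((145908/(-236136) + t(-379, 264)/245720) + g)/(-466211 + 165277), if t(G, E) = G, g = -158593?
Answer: 383422132198161/727549798900720 ≈ 0.52700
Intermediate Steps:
((145908/(-236136) + t(-379, 264)/245720) + g)/(-466211 + 165277) = ((145908/(-236136) - 379/245720) - 158593)/(-466211 + 165277) = ((145908*(-1/236136) - 379*1/245720) - 158593)/(-300934) = ((-12159/19678 - 379/245720) - 158593)*(-1/300934) = (-1497583721/2417639080 - 158593)*(-1/300934) = -383422132198161/2417639080*(-1/300934) = 383422132198161/727549798900720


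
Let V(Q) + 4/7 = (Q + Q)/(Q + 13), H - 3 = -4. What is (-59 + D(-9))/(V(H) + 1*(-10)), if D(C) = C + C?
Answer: 294/41 ≈ 7.1707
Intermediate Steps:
H = -1 (H = 3 - 4 = -1)
D(C) = 2*C
V(Q) = -4/7 + 2*Q/(13 + Q) (V(Q) = -4/7 + (Q + Q)/(Q + 13) = -4/7 + (2*Q)/(13 + Q) = -4/7 + 2*Q/(13 + Q))
(-59 + D(-9))/(V(H) + 1*(-10)) = (-59 + 2*(-9))/(2*(-26 + 5*(-1))/(7*(13 - 1)) + 1*(-10)) = (-59 - 18)/((2/7)*(-26 - 5)/12 - 10) = -77/((2/7)*(1/12)*(-31) - 10) = -77/(-31/42 - 10) = -77/(-451/42) = -77*(-42/451) = 294/41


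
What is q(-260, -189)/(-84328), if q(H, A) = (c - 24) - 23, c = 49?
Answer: -1/42164 ≈ -2.3717e-5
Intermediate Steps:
q(H, A) = 2 (q(H, A) = (49 - 24) - 23 = 25 - 23 = 2)
q(-260, -189)/(-84328) = 2/(-84328) = 2*(-1/84328) = -1/42164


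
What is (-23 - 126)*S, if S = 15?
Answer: -2235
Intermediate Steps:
(-23 - 126)*S = (-23 - 126)*15 = -149*15 = -2235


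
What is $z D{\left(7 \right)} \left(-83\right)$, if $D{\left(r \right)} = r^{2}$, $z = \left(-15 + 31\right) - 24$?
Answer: $32536$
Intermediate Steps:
$z = -8$ ($z = 16 - 24 = -8$)
$z D{\left(7 \right)} \left(-83\right) = - 8 \cdot 7^{2} \left(-83\right) = \left(-8\right) 49 \left(-83\right) = \left(-392\right) \left(-83\right) = 32536$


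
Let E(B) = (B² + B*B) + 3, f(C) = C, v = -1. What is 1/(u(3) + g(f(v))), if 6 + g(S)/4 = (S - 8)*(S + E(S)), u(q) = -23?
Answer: -1/191 ≈ -0.0052356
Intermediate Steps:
E(B) = 3 + 2*B² (E(B) = (B² + B²) + 3 = 2*B² + 3 = 3 + 2*B²)
g(S) = -24 + 4*(-8 + S)*(3 + S + 2*S²) (g(S) = -24 + 4*((S - 8)*(S + (3 + 2*S²))) = -24 + 4*((-8 + S)*(3 + S + 2*S²)) = -24 + 4*(-8 + S)*(3 + S + 2*S²))
1/(u(3) + g(f(v))) = 1/(-23 + (-120 - 60*(-1)² - 20*(-1) + 8*(-1)³)) = 1/(-23 + (-120 - 60*1 + 20 + 8*(-1))) = 1/(-23 + (-120 - 60 + 20 - 8)) = 1/(-23 - 168) = 1/(-191) = -1/191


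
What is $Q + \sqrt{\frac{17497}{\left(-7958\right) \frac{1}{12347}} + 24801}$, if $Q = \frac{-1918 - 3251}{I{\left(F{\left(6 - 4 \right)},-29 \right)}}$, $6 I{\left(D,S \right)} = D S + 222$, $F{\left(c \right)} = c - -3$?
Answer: $- \frac{31014}{77} + \frac{i \sqrt{148568705758}}{7958} \approx -402.78 + 48.435 i$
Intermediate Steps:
$F{\left(c \right)} = 3 + c$ ($F{\left(c \right)} = c + 3 = 3 + c$)
$I{\left(D,S \right)} = 37 + \frac{D S}{6}$ ($I{\left(D,S \right)} = \frac{D S + 222}{6} = \frac{222 + D S}{6} = 37 + \frac{D S}{6}$)
$Q = - \frac{31014}{77}$ ($Q = \frac{-1918 - 3251}{37 + \frac{1}{6} \left(3 + \left(6 - 4\right)\right) \left(-29\right)} = - \frac{5169}{37 + \frac{1}{6} \left(3 + \left(6 - 4\right)\right) \left(-29\right)} = - \frac{5169}{37 + \frac{1}{6} \left(3 + 2\right) \left(-29\right)} = - \frac{5169}{37 + \frac{1}{6} \cdot 5 \left(-29\right)} = - \frac{5169}{37 - \frac{145}{6}} = - \frac{5169}{\frac{77}{6}} = \left(-5169\right) \frac{6}{77} = - \frac{31014}{77} \approx -402.78$)
$Q + \sqrt{\frac{17497}{\left(-7958\right) \frac{1}{12347}} + 24801} = - \frac{31014}{77} + \sqrt{\frac{17497}{\left(-7958\right) \frac{1}{12347}} + 24801} = - \frac{31014}{77} + \sqrt{\frac{17497}{- \frac{7958}{12347}} + 24801} = - \frac{31014}{77} + \sqrt{17497 \left(- \frac{12347}{7958}\right) + 24801} = - \frac{31014}{77} + \sqrt{- \frac{216035459}{7958} + 24801} = - \frac{31014}{77} + \sqrt{- \frac{18669101}{7958}} = - \frac{31014}{77} + \frac{i \sqrt{148568705758}}{7958}$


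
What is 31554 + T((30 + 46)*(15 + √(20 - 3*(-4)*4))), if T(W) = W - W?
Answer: 31554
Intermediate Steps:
T(W) = 0
31554 + T((30 + 46)*(15 + √(20 - 3*(-4)*4))) = 31554 + 0 = 31554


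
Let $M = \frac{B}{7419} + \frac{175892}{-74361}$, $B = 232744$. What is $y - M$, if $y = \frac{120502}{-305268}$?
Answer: $- \frac{275078802690337}{9356197243134} \approx -29.401$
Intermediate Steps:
$M = \frac{5334044612}{183894753}$ ($M = \frac{232744}{7419} + \frac{175892}{-74361} = 232744 \cdot \frac{1}{7419} + 175892 \left(- \frac{1}{74361}\right) = \frac{232744}{7419} - \frac{175892}{74361} = \frac{5334044612}{183894753} \approx 29.006$)
$y = - \frac{60251}{152634}$ ($y = 120502 \left(- \frac{1}{305268}\right) = - \frac{60251}{152634} \approx -0.39474$)
$y - M = - \frac{60251}{152634} - \frac{5334044612}{183894753} = - \frac{275078802690337}{9356197243134}$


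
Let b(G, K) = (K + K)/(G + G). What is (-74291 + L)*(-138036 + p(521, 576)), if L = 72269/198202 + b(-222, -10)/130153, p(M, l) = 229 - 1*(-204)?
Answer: 791125613233532513411/77389754718 ≈ 1.0223e+10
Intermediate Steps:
b(G, K) = K/G (b(G, K) = (2*K)/((2*G)) = (2*K)*(1/(2*G)) = K/G)
p(M, l) = 433 (p(M, l) = 229 + 204 = 433)
L = 1044070005437/2863420924566 (L = 72269/198202 - 10/(-222)/130153 = 72269*(1/198202) - 10*(-1/222)*(1/130153) = 72269/198202 + (5/111)*(1/130153) = 72269/198202 + 5/14446983 = 1044070005437/2863420924566 ≈ 0.36462)
(-74291 + L)*(-138036 + p(521, 576)) = (-74291 + 1044070005437/2863420924566)*(-138036 + 433) = -212725359836927269/2863420924566*(-137603) = 791125613233532513411/77389754718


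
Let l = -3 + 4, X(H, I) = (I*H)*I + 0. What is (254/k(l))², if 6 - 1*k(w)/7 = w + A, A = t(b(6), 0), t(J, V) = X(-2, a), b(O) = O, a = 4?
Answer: 64516/67081 ≈ 0.96176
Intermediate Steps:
X(H, I) = H*I² (X(H, I) = (H*I)*I + 0 = H*I² + 0 = H*I²)
t(J, V) = -32 (t(J, V) = -2*4² = -2*16 = -32)
A = -32
l = 1
k(w) = 266 - 7*w (k(w) = 42 - 7*(w - 32) = 42 - 7*(-32 + w) = 42 + (224 - 7*w) = 266 - 7*w)
(254/k(l))² = (254/(266 - 7*1))² = (254/(266 - 7))² = (254/259)² = 64516/67081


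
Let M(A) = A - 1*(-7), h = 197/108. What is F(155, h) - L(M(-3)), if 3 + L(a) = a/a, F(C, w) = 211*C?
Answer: 32707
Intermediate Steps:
h = 197/108 (h = 197*(1/108) = 197/108 ≈ 1.8241)
M(A) = 7 + A (M(A) = A + 7 = 7 + A)
L(a) = -2 (L(a) = -3 + a/a = -3 + 1 = -2)
F(155, h) - L(M(-3)) = 211*155 - 1*(-2) = 32705 + 2 = 32707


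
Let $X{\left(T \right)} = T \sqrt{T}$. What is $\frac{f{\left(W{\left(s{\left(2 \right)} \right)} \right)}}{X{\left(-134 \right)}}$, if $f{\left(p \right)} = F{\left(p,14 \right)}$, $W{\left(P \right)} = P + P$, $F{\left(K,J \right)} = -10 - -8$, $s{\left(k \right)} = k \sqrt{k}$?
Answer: $- \frac{i \sqrt{134}}{8978} \approx - 0.0012894 i$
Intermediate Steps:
$s{\left(k \right)} = k^{\frac{3}{2}}$
$F{\left(K,J \right)} = -2$ ($F{\left(K,J \right)} = -10 + 8 = -2$)
$W{\left(P \right)} = 2 P$
$f{\left(p \right)} = -2$
$X{\left(T \right)} = T^{\frac{3}{2}}$
$\frac{f{\left(W{\left(s{\left(2 \right)} \right)} \right)}}{X{\left(-134 \right)}} = - \frac{2}{\left(-134\right)^{\frac{3}{2}}} = - \frac{2}{\left(-134\right) i \sqrt{134}} = - 2 \frac{i \sqrt{134}}{17956} = - \frac{i \sqrt{134}}{8978}$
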